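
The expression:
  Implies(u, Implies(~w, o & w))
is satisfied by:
  {w: True, u: False}
  {u: False, w: False}
  {u: True, w: True}


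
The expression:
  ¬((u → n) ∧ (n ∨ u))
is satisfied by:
  {n: False}


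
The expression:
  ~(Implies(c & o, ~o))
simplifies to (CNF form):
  c & o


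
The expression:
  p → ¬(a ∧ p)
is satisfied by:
  {p: False, a: False}
  {a: True, p: False}
  {p: True, a: False}


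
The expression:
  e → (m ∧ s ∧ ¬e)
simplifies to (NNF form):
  ¬e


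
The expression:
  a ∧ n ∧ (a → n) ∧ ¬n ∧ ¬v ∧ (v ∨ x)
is never true.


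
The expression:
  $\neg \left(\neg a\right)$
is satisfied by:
  {a: True}


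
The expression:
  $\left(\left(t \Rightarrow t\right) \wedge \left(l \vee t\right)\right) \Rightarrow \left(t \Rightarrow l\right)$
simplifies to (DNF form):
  $l \vee \neg t$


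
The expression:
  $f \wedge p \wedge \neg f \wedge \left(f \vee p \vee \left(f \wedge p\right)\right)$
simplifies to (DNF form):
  $\text{False}$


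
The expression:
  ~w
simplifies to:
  ~w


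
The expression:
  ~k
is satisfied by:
  {k: False}


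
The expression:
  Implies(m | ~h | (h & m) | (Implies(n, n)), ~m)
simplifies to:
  ~m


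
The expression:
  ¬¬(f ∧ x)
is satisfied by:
  {x: True, f: True}


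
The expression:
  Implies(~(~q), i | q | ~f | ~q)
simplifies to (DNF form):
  True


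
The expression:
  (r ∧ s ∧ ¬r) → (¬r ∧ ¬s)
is always true.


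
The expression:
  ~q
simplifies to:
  ~q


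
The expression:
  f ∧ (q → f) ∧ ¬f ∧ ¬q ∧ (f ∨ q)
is never true.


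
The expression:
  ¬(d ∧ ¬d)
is always true.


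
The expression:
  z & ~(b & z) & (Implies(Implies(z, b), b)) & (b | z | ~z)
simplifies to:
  z & ~b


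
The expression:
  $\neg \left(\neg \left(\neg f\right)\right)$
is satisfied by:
  {f: False}


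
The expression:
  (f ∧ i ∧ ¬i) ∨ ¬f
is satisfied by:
  {f: False}


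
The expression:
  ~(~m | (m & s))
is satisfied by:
  {m: True, s: False}


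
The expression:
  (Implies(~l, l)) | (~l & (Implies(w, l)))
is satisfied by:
  {l: True, w: False}
  {w: False, l: False}
  {w: True, l: True}


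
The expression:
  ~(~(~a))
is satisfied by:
  {a: False}


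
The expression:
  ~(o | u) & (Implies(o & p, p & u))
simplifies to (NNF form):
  ~o & ~u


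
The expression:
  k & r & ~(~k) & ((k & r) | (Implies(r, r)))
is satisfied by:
  {r: True, k: True}


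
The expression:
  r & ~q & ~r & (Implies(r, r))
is never true.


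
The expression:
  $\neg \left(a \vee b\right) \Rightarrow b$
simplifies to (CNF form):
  $a \vee b$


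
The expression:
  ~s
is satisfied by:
  {s: False}


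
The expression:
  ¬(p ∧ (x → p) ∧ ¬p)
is always true.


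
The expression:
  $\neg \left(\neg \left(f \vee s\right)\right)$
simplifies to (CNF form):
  $f \vee s$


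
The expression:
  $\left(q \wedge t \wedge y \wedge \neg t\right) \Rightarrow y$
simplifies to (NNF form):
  $\text{True}$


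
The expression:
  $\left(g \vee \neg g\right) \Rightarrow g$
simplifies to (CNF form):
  $g$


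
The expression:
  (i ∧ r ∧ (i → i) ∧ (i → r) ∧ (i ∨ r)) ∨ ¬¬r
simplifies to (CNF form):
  r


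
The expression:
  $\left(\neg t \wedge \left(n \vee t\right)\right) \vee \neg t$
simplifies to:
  $\neg t$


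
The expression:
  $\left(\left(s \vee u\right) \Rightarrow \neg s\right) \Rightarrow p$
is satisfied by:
  {p: True, s: True}
  {p: True, s: False}
  {s: True, p: False}


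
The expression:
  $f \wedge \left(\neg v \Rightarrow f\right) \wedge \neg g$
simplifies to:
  $f \wedge \neg g$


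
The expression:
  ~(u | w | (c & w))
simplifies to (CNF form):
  ~u & ~w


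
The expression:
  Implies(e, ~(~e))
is always true.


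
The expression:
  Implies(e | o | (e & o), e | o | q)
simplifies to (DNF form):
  True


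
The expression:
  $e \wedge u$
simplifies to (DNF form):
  $e \wedge u$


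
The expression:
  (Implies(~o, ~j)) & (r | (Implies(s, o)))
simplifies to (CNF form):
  (o | ~j) & (o | r | ~j) & (o | r | ~s) & (o | ~j | ~s)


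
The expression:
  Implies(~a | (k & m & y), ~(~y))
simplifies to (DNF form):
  a | y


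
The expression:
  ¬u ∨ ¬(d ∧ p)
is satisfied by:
  {u: False, p: False, d: False}
  {d: True, u: False, p: False}
  {p: True, u: False, d: False}
  {d: True, p: True, u: False}
  {u: True, d: False, p: False}
  {d: True, u: True, p: False}
  {p: True, u: True, d: False}


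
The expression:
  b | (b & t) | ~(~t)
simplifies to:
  b | t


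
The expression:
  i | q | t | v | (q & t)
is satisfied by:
  {i: True, t: True, q: True, v: True}
  {i: True, t: True, q: True, v: False}
  {i: True, t: True, v: True, q: False}
  {i: True, t: True, v: False, q: False}
  {i: True, q: True, v: True, t: False}
  {i: True, q: True, v: False, t: False}
  {i: True, q: False, v: True, t: False}
  {i: True, q: False, v: False, t: False}
  {t: True, q: True, v: True, i: False}
  {t: True, q: True, v: False, i: False}
  {t: True, v: True, q: False, i: False}
  {t: True, v: False, q: False, i: False}
  {q: True, v: True, t: False, i: False}
  {q: True, t: False, v: False, i: False}
  {v: True, t: False, q: False, i: False}


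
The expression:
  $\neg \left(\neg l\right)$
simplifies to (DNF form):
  $l$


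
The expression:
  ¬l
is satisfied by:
  {l: False}


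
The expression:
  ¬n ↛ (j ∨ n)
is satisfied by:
  {n: False, j: False}


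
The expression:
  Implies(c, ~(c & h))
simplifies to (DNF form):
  ~c | ~h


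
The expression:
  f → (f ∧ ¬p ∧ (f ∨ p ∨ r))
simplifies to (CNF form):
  ¬f ∨ ¬p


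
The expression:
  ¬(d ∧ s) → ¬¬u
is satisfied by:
  {d: True, u: True, s: True}
  {d: True, u: True, s: False}
  {u: True, s: True, d: False}
  {u: True, s: False, d: False}
  {d: True, s: True, u: False}


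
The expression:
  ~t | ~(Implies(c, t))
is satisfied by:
  {t: False}


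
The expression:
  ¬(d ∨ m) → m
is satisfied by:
  {d: True, m: True}
  {d: True, m: False}
  {m: True, d: False}


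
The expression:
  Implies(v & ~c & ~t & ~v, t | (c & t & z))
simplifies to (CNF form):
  True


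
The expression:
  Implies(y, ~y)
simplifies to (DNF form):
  ~y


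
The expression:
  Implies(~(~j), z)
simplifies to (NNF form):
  z | ~j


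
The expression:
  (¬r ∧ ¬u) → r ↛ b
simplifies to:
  r ∨ u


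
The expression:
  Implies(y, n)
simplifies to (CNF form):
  n | ~y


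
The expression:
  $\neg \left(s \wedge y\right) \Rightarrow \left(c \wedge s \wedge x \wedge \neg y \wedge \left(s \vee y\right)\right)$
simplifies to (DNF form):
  $\left(s \wedge y\right) \vee \left(c \wedge s \wedge x\right) \vee \left(c \wedge s \wedge y\right) \vee \left(s \wedge x \wedge y\right)$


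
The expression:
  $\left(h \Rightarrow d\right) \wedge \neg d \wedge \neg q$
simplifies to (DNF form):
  $\neg d \wedge \neg h \wedge \neg q$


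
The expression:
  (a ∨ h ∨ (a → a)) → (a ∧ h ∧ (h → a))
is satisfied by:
  {a: True, h: True}


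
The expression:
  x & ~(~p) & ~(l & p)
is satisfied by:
  {p: True, x: True, l: False}


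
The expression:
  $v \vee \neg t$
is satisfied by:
  {v: True, t: False}
  {t: False, v: False}
  {t: True, v: True}


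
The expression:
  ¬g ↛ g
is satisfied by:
  {g: False}


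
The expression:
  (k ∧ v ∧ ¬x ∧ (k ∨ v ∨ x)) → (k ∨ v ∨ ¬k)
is always true.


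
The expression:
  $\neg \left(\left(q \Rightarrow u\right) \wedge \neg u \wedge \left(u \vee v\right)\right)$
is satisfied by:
  {q: True, u: True, v: False}
  {q: True, v: False, u: False}
  {u: True, v: False, q: False}
  {u: False, v: False, q: False}
  {q: True, u: True, v: True}
  {q: True, v: True, u: False}
  {u: True, v: True, q: False}


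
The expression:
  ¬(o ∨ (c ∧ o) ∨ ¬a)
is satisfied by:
  {a: True, o: False}


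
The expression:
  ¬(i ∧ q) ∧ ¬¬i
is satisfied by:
  {i: True, q: False}


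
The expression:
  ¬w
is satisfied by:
  {w: False}


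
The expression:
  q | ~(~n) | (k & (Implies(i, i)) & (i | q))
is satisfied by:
  {n: True, k: True, q: True, i: True}
  {n: True, k: True, q: True, i: False}
  {n: True, q: True, i: True, k: False}
  {n: True, q: True, i: False, k: False}
  {n: True, k: True, i: True, q: False}
  {n: True, k: True, i: False, q: False}
  {n: True, i: True, q: False, k: False}
  {n: True, i: False, q: False, k: False}
  {k: True, q: True, i: True, n: False}
  {k: True, q: True, i: False, n: False}
  {q: True, i: True, n: False, k: False}
  {q: True, n: False, i: False, k: False}
  {k: True, i: True, n: False, q: False}


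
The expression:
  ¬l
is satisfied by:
  {l: False}


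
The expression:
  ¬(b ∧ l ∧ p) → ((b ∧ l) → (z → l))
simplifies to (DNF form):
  True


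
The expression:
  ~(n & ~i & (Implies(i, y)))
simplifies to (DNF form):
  i | ~n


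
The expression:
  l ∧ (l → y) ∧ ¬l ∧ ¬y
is never true.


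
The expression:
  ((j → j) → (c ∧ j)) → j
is always true.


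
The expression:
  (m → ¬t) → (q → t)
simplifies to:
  t ∨ ¬q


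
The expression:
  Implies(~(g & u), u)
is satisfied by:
  {u: True}


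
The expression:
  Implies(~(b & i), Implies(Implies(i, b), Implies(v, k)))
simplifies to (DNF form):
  i | k | ~v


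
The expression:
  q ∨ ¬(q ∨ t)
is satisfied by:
  {q: True, t: False}
  {t: False, q: False}
  {t: True, q: True}


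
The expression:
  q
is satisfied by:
  {q: True}


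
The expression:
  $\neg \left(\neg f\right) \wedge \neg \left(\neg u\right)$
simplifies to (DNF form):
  $f \wedge u$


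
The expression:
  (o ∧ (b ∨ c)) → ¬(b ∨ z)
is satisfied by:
  {c: False, z: False, o: False, b: False}
  {z: True, b: False, c: False, o: False}
  {c: True, b: False, z: False, o: False}
  {z: True, c: True, b: False, o: False}
  {b: True, c: False, z: False, o: False}
  {b: True, z: True, c: False, o: False}
  {b: True, c: True, z: False, o: False}
  {b: True, z: True, c: True, o: False}
  {o: True, b: False, c: False, z: False}
  {o: True, z: True, b: False, c: False}
  {o: True, c: True, b: False, z: False}


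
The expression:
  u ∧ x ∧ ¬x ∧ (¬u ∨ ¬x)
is never true.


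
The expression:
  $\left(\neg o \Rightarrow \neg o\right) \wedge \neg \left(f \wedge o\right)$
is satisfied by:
  {o: False, f: False}
  {f: True, o: False}
  {o: True, f: False}


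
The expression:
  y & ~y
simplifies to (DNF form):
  False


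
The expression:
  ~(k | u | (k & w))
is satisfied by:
  {u: False, k: False}


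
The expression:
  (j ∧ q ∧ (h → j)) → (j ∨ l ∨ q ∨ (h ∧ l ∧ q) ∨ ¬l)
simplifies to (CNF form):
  True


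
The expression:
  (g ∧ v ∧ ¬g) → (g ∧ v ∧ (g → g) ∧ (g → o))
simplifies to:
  True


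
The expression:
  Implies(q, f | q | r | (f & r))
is always true.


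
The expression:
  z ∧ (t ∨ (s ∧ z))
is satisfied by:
  {z: True, t: True, s: True}
  {z: True, t: True, s: False}
  {z: True, s: True, t: False}


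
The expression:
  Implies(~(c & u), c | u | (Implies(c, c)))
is always true.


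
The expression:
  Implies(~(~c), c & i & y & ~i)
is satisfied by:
  {c: False}


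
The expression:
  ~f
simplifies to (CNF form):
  ~f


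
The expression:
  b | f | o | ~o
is always true.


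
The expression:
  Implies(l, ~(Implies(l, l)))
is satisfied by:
  {l: False}


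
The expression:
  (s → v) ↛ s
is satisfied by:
  {s: False}


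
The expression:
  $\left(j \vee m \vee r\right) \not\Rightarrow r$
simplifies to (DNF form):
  $\left(j \wedge \neg r\right) \vee \left(m \wedge \neg r\right)$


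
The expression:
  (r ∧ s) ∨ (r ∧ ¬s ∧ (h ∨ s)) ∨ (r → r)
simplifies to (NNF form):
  True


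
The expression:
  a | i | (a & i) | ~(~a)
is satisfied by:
  {i: True, a: True}
  {i: True, a: False}
  {a: True, i: False}


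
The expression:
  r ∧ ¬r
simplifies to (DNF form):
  False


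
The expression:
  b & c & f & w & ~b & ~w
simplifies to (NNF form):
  False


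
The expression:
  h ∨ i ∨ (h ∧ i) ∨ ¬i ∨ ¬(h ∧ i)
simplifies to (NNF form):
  True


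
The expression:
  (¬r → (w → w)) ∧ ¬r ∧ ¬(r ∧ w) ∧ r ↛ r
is never true.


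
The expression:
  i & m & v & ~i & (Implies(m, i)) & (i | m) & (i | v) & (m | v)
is never true.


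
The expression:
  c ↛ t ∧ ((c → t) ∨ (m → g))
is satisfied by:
  {c: True, g: True, m: False, t: False}
  {c: True, m: False, g: False, t: False}
  {c: True, g: True, m: True, t: False}


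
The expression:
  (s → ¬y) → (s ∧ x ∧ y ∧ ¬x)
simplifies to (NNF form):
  s ∧ y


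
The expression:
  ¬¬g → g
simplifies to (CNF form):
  True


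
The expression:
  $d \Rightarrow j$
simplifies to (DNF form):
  $j \vee \neg d$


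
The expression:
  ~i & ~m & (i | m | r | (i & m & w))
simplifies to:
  r & ~i & ~m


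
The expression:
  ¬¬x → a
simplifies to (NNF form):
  a ∨ ¬x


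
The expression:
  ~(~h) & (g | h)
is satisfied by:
  {h: True}


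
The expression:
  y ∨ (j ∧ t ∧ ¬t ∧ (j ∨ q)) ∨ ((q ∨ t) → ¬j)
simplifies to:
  y ∨ (¬q ∧ ¬t) ∨ ¬j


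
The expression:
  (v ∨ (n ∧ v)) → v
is always true.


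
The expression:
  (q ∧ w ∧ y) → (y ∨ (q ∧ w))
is always true.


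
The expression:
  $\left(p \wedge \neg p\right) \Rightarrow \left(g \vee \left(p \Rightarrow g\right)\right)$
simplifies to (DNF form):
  $\text{True}$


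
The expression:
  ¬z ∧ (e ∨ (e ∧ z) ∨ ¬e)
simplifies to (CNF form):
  ¬z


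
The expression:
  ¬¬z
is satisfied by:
  {z: True}


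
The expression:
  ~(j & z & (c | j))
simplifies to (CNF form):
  ~j | ~z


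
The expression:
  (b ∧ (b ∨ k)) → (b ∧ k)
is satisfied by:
  {k: True, b: False}
  {b: False, k: False}
  {b: True, k: True}


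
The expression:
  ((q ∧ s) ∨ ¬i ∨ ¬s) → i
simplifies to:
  i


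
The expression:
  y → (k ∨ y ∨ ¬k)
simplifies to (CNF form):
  True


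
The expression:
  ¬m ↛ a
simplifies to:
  a ∨ ¬m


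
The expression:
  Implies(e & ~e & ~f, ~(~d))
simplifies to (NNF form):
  True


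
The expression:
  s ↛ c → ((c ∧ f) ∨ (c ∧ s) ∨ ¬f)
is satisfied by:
  {c: True, s: False, f: False}
  {s: False, f: False, c: False}
  {f: True, c: True, s: False}
  {f: True, s: False, c: False}
  {c: True, s: True, f: False}
  {s: True, c: False, f: False}
  {f: True, s: True, c: True}


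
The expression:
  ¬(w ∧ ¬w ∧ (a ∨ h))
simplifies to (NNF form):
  True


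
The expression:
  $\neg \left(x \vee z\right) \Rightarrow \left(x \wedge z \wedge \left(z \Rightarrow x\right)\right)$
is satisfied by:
  {x: True, z: True}
  {x: True, z: False}
  {z: True, x: False}


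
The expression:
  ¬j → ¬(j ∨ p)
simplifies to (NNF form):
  j ∨ ¬p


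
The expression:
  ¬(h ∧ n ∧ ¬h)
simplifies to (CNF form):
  True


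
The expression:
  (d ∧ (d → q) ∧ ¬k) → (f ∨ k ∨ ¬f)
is always true.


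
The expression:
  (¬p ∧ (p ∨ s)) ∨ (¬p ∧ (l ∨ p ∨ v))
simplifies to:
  ¬p ∧ (l ∨ s ∨ v)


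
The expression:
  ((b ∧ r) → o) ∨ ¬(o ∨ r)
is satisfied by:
  {o: True, b: False, r: False}
  {o: False, b: False, r: False}
  {r: True, o: True, b: False}
  {r: True, o: False, b: False}
  {b: True, o: True, r: False}
  {b: True, o: False, r: False}
  {b: True, r: True, o: True}


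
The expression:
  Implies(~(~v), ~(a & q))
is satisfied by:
  {v: False, q: False, a: False}
  {a: True, v: False, q: False}
  {q: True, v: False, a: False}
  {a: True, q: True, v: False}
  {v: True, a: False, q: False}
  {a: True, v: True, q: False}
  {q: True, v: True, a: False}


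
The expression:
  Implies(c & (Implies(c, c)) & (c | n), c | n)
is always true.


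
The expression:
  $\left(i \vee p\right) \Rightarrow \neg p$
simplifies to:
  $\neg p$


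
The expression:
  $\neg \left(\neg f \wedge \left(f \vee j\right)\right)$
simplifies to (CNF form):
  $f \vee \neg j$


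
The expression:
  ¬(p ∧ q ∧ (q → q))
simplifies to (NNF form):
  ¬p ∨ ¬q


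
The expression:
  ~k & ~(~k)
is never true.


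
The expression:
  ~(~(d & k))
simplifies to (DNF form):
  d & k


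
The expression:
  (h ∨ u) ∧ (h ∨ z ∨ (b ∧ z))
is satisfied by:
  {u: True, h: True, z: True}
  {u: True, h: True, z: False}
  {h: True, z: True, u: False}
  {h: True, z: False, u: False}
  {u: True, z: True, h: False}


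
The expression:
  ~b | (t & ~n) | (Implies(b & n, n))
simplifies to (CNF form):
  True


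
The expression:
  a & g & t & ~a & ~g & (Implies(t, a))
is never true.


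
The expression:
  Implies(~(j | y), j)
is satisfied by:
  {y: True, j: True}
  {y: True, j: False}
  {j: True, y: False}


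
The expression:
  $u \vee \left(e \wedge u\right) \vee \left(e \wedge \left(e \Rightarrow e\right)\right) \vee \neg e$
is always true.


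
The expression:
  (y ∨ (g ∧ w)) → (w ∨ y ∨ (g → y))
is always true.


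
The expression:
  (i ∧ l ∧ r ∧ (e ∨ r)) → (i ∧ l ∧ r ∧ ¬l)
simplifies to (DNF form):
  ¬i ∨ ¬l ∨ ¬r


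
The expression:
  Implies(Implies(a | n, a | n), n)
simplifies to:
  n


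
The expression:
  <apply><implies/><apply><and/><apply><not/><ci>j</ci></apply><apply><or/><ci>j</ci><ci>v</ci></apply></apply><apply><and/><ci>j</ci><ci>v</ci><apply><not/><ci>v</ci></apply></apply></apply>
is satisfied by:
  {j: True, v: False}
  {v: False, j: False}
  {v: True, j: True}


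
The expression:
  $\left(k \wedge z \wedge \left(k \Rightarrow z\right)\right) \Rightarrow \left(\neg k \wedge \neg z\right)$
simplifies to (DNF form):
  $\neg k \vee \neg z$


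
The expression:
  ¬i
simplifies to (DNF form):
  ¬i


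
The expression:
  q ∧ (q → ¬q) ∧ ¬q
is never true.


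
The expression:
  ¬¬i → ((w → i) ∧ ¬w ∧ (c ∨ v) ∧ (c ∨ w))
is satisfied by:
  {c: True, w: False, i: False}
  {w: False, i: False, c: False}
  {c: True, w: True, i: False}
  {w: True, c: False, i: False}
  {i: True, c: True, w: False}


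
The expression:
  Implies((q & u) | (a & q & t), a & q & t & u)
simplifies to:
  ~q | (a & t & u) | (~a & ~u) | (~t & ~u)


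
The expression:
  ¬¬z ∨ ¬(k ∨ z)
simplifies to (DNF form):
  z ∨ ¬k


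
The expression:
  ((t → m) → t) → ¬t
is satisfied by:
  {t: False}


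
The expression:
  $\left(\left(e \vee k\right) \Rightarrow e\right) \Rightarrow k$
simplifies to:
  $k$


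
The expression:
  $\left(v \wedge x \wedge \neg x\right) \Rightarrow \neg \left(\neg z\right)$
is always true.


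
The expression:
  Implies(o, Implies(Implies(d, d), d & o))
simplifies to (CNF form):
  d | ~o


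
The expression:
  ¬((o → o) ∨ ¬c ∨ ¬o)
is never true.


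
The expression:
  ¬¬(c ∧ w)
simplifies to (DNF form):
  c ∧ w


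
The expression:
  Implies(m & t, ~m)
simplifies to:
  ~m | ~t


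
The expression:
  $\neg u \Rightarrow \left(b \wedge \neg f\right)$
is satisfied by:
  {u: True, b: True, f: False}
  {u: True, b: False, f: False}
  {f: True, u: True, b: True}
  {f: True, u: True, b: False}
  {b: True, f: False, u: False}


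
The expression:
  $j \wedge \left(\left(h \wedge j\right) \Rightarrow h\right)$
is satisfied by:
  {j: True}


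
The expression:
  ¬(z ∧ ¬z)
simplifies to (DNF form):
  True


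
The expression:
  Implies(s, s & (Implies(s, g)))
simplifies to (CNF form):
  g | ~s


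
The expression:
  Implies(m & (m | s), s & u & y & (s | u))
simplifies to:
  ~m | (s & u & y)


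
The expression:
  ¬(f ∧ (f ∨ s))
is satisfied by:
  {f: False}


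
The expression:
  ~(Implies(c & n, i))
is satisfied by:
  {c: True, n: True, i: False}


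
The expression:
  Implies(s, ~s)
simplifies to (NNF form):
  ~s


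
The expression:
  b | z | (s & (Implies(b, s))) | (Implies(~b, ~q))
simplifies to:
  b | s | z | ~q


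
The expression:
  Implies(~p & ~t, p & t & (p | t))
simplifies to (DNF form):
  p | t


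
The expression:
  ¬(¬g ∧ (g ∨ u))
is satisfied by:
  {g: True, u: False}
  {u: False, g: False}
  {u: True, g: True}


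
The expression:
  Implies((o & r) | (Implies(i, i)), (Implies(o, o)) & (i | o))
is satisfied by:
  {i: True, o: True}
  {i: True, o: False}
  {o: True, i: False}


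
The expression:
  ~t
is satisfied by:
  {t: False}


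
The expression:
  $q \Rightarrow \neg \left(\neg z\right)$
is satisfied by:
  {z: True, q: False}
  {q: False, z: False}
  {q: True, z: True}


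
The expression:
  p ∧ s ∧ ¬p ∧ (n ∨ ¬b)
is never true.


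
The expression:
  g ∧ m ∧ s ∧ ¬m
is never true.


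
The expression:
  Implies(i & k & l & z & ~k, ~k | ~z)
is always true.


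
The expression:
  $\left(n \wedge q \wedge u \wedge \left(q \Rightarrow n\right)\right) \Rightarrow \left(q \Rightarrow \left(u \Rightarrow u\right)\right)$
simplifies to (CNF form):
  $\text{True}$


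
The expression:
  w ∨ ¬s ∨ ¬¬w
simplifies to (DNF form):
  w ∨ ¬s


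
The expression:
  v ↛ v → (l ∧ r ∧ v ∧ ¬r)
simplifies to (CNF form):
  True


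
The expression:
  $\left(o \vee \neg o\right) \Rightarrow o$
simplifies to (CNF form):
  $o$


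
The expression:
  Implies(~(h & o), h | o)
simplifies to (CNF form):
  h | o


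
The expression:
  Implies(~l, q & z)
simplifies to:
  l | (q & z)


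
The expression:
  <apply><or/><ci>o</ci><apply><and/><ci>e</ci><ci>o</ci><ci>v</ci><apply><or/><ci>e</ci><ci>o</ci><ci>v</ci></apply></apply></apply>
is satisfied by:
  {o: True}


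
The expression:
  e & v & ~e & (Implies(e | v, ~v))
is never true.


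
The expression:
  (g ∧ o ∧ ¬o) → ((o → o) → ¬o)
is always true.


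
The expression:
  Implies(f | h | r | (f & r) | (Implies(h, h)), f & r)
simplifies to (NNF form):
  f & r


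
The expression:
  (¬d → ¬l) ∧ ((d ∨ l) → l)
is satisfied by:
  {d: False, l: False}
  {l: True, d: True}


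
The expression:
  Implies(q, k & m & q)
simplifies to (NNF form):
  ~q | (k & m)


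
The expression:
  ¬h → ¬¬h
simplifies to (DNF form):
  h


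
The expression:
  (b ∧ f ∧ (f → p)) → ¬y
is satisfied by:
  {p: False, y: False, b: False, f: False}
  {f: True, p: False, y: False, b: False}
  {b: True, p: False, y: False, f: False}
  {f: True, b: True, p: False, y: False}
  {y: True, f: False, p: False, b: False}
  {f: True, y: True, p: False, b: False}
  {b: True, y: True, f: False, p: False}
  {f: True, b: True, y: True, p: False}
  {p: True, b: False, y: False, f: False}
  {f: True, p: True, b: False, y: False}
  {b: True, p: True, f: False, y: False}
  {f: True, b: True, p: True, y: False}
  {y: True, p: True, b: False, f: False}
  {f: True, y: True, p: True, b: False}
  {b: True, y: True, p: True, f: False}


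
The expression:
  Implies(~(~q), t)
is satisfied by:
  {t: True, q: False}
  {q: False, t: False}
  {q: True, t: True}


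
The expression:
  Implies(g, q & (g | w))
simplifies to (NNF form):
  q | ~g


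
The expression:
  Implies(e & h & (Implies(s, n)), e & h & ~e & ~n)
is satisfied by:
  {s: True, h: False, e: False, n: False}
  {s: False, h: False, e: False, n: False}
  {n: True, s: True, h: False, e: False}
  {n: True, s: False, h: False, e: False}
  {e: True, s: True, h: False, n: False}
  {e: True, s: False, h: False, n: False}
  {n: True, e: True, s: True, h: False}
  {n: True, e: True, s: False, h: False}
  {h: True, s: True, n: False, e: False}
  {h: True, s: False, n: False, e: False}
  {n: True, h: True, s: True, e: False}
  {n: True, h: True, s: False, e: False}
  {e: True, h: True, s: True, n: False}


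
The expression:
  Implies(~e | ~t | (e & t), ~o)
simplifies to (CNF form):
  ~o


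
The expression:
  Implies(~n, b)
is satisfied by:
  {n: True, b: True}
  {n: True, b: False}
  {b: True, n: False}


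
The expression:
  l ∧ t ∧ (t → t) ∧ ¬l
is never true.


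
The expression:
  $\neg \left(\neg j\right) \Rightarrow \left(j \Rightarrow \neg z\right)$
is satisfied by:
  {z: False, j: False}
  {j: True, z: False}
  {z: True, j: False}


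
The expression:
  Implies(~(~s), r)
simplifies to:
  r | ~s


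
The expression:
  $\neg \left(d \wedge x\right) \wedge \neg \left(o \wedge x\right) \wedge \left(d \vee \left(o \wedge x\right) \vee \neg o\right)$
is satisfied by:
  {o: False, d: False, x: False}
  {x: True, o: False, d: False}
  {d: True, o: False, x: False}
  {d: True, o: True, x: False}


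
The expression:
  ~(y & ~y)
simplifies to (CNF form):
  True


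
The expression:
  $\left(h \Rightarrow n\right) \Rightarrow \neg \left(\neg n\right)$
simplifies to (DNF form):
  $h \vee n$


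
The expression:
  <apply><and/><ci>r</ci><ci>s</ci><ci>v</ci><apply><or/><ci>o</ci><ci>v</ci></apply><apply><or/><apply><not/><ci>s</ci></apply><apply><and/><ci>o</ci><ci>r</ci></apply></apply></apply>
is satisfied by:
  {r: True, s: True, o: True, v: True}


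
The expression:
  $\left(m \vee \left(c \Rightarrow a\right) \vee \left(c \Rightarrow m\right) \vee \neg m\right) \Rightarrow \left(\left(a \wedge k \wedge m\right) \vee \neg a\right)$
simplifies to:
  $\left(k \wedge m\right) \vee \neg a$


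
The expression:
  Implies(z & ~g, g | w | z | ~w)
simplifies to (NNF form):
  True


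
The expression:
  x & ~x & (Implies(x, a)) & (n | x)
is never true.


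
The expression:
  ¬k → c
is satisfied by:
  {k: True, c: True}
  {k: True, c: False}
  {c: True, k: False}


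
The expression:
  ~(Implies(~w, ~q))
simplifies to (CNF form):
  q & ~w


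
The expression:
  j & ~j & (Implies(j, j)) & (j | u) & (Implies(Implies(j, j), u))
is never true.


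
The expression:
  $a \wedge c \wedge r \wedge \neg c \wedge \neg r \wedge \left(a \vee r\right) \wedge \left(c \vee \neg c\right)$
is never true.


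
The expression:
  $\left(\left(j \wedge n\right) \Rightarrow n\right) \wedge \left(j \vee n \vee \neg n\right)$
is always true.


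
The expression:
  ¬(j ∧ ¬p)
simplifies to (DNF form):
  p ∨ ¬j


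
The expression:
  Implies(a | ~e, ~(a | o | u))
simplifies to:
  ~a & (e | ~o) & (e | ~u)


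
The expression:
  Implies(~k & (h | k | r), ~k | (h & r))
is always true.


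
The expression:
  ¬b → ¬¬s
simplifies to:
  b ∨ s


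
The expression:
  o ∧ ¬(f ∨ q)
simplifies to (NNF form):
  o ∧ ¬f ∧ ¬q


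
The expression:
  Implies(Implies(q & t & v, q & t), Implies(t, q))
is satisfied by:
  {q: True, t: False}
  {t: False, q: False}
  {t: True, q: True}


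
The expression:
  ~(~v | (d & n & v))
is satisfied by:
  {v: True, d: False, n: False}
  {n: True, v: True, d: False}
  {d: True, v: True, n: False}


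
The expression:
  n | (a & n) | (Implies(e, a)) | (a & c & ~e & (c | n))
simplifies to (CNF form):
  a | n | ~e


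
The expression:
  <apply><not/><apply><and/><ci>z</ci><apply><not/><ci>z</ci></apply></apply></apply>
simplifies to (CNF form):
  <true/>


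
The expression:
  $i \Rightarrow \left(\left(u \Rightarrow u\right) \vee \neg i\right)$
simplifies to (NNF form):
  $\text{True}$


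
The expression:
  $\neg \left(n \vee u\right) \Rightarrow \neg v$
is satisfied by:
  {n: True, u: True, v: False}
  {n: True, v: False, u: False}
  {u: True, v: False, n: False}
  {u: False, v: False, n: False}
  {n: True, u: True, v: True}
  {n: True, v: True, u: False}
  {u: True, v: True, n: False}


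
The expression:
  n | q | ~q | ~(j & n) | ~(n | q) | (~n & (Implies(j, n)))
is always true.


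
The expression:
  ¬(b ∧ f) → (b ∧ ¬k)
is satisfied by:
  {f: True, b: True, k: False}
  {b: True, k: False, f: False}
  {k: True, f: True, b: True}


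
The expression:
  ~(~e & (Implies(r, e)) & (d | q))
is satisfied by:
  {r: True, e: True, q: False, d: False}
  {r: True, d: True, e: True, q: False}
  {r: True, e: True, q: True, d: False}
  {r: True, d: True, e: True, q: True}
  {r: True, q: False, e: False, d: False}
  {r: True, d: True, q: False, e: False}
  {r: True, q: True, e: False, d: False}
  {r: True, d: True, q: True, e: False}
  {e: True, d: False, q: False, r: False}
  {d: True, e: True, q: False, r: False}
  {e: True, q: True, d: False, r: False}
  {d: True, e: True, q: True, r: False}
  {d: False, q: False, e: False, r: False}


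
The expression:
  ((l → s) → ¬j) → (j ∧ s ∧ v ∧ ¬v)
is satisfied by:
  {j: True, s: True, l: False}
  {j: True, l: False, s: False}
  {j: True, s: True, l: True}


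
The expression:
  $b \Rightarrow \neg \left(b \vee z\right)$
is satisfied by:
  {b: False}


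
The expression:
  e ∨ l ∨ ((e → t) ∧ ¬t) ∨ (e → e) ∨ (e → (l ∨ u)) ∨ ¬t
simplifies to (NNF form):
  True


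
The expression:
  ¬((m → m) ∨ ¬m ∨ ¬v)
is never true.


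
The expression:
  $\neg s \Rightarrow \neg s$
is always true.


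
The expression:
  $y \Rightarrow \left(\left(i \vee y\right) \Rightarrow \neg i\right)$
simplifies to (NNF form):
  $\neg i \vee \neg y$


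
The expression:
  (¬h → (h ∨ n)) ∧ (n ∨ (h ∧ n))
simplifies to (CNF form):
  n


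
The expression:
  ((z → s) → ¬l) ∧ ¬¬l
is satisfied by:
  {z: True, l: True, s: False}


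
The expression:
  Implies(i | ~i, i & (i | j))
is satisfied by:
  {i: True}


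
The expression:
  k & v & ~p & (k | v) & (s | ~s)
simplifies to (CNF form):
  k & v & ~p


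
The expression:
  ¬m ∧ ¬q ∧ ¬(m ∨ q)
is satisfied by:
  {q: False, m: False}


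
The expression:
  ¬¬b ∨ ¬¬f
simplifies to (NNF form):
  b ∨ f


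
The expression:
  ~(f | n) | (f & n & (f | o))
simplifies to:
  (f & n) | (~f & ~n)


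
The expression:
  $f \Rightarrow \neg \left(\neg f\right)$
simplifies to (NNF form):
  $\text{True}$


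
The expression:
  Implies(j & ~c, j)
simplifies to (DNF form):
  True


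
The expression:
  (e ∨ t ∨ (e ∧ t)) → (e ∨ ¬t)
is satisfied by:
  {e: True, t: False}
  {t: False, e: False}
  {t: True, e: True}


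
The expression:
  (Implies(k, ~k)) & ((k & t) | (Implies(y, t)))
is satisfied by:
  {t: True, k: False, y: False}
  {k: False, y: False, t: False}
  {y: True, t: True, k: False}


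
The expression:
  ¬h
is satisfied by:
  {h: False}


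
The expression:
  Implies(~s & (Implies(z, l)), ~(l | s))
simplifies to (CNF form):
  s | ~l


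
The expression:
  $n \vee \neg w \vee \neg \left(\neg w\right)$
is always true.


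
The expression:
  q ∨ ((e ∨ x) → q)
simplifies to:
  q ∨ (¬e ∧ ¬x)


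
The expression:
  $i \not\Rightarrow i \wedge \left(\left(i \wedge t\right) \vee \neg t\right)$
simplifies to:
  $\text{False}$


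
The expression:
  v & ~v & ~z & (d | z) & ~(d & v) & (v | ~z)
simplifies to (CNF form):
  False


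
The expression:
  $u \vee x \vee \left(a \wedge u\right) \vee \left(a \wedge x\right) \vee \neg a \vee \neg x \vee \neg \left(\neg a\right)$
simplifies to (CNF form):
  $\text{True}$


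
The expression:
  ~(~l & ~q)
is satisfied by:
  {q: True, l: True}
  {q: True, l: False}
  {l: True, q: False}


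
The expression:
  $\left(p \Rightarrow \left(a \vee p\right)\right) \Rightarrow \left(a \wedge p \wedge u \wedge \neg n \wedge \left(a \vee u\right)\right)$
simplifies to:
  $a \wedge p \wedge u \wedge \neg n$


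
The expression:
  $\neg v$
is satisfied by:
  {v: False}


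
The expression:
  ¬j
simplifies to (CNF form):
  ¬j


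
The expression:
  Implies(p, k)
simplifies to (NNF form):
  k | ~p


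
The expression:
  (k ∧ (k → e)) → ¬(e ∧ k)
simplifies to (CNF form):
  ¬e ∨ ¬k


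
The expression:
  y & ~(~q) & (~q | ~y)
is never true.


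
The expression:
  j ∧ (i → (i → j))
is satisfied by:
  {j: True}


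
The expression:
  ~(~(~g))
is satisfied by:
  {g: False}


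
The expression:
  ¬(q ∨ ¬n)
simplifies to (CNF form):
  n ∧ ¬q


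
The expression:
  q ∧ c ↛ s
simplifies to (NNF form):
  c ∧ q ∧ ¬s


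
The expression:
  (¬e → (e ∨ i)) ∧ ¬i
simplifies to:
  e ∧ ¬i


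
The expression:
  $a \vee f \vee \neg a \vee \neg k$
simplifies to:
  $\text{True}$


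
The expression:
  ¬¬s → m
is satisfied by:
  {m: True, s: False}
  {s: False, m: False}
  {s: True, m: True}


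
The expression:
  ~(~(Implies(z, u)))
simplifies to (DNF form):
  u | ~z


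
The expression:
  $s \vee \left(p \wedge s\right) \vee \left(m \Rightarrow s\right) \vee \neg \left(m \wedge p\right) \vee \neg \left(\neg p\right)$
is always true.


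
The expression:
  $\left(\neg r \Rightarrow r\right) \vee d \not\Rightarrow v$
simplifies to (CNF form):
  $\left(d \vee r\right) \wedge \left(r \vee \neg v\right)$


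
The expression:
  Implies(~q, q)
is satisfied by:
  {q: True}


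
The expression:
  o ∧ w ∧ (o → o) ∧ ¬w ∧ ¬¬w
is never true.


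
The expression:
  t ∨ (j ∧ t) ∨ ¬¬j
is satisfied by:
  {t: True, j: True}
  {t: True, j: False}
  {j: True, t: False}


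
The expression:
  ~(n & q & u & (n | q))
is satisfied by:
  {u: False, q: False, n: False}
  {n: True, u: False, q: False}
  {q: True, u: False, n: False}
  {n: True, q: True, u: False}
  {u: True, n: False, q: False}
  {n: True, u: True, q: False}
  {q: True, u: True, n: False}


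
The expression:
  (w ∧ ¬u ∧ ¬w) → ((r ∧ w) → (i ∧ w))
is always true.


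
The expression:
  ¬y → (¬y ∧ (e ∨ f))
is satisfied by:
  {y: True, e: True, f: True}
  {y: True, e: True, f: False}
  {y: True, f: True, e: False}
  {y: True, f: False, e: False}
  {e: True, f: True, y: False}
  {e: True, f: False, y: False}
  {f: True, e: False, y: False}


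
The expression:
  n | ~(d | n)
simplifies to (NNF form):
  n | ~d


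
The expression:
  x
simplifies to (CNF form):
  x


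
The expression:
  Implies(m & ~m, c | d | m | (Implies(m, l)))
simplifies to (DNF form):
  True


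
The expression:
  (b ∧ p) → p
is always true.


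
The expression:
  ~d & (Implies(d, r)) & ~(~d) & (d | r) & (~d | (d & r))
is never true.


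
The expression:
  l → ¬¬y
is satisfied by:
  {y: True, l: False}
  {l: False, y: False}
  {l: True, y: True}


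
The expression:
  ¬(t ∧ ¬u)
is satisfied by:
  {u: True, t: False}
  {t: False, u: False}
  {t: True, u: True}


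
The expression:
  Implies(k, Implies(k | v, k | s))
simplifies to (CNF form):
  True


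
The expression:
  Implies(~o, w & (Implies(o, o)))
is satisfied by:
  {o: True, w: True}
  {o: True, w: False}
  {w: True, o: False}


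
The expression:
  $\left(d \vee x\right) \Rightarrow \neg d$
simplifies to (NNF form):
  $\neg d$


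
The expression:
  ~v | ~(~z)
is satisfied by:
  {z: True, v: False}
  {v: False, z: False}
  {v: True, z: True}


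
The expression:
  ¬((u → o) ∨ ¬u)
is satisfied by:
  {u: True, o: False}


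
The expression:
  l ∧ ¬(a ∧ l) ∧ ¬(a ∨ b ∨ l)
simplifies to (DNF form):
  False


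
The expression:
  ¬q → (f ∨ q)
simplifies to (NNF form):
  f ∨ q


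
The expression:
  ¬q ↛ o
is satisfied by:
  {q: False, o: False}


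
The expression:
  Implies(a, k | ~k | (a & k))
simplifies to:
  True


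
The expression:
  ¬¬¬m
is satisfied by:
  {m: False}


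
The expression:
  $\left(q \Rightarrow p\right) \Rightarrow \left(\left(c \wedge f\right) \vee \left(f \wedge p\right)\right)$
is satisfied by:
  {f: True, q: True, c: True, p: False}
  {f: True, q: True, c: False, p: False}
  {f: True, c: True, q: False, p: False}
  {f: True, p: True, q: True, c: True}
  {f: True, p: True, q: True, c: False}
  {f: True, p: True, q: False, c: True}
  {f: True, p: True, q: False, c: False}
  {q: True, c: True, f: False, p: False}
  {q: True, f: False, c: False, p: False}


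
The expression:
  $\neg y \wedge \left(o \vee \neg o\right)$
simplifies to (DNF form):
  $\neg y$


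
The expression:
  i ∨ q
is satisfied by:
  {i: True, q: True}
  {i: True, q: False}
  {q: True, i: False}


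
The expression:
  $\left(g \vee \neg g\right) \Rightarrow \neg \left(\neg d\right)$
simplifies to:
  $d$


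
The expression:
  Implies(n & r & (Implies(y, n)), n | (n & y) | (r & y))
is always true.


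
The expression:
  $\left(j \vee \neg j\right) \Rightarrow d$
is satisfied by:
  {d: True}


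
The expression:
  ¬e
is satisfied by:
  {e: False}


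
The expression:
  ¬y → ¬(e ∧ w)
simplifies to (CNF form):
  y ∨ ¬e ∨ ¬w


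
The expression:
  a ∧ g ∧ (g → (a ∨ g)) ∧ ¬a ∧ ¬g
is never true.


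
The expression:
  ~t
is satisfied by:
  {t: False}


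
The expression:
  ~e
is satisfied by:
  {e: False}


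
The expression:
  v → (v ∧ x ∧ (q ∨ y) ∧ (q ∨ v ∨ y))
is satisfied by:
  {y: True, x: True, q: True, v: False}
  {y: True, x: True, q: False, v: False}
  {x: True, q: True, y: False, v: False}
  {x: True, y: False, q: False, v: False}
  {y: True, q: True, x: False, v: False}
  {y: True, q: False, x: False, v: False}
  {q: True, y: False, x: False, v: False}
  {y: False, q: False, x: False, v: False}
  {y: True, v: True, x: True, q: True}
  {y: True, v: True, x: True, q: False}
  {v: True, x: True, q: True, y: False}


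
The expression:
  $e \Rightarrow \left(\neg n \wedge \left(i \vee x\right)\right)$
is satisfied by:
  {x: True, i: True, e: False, n: False}
  {x: True, i: False, e: False, n: False}
  {i: True, x: False, e: False, n: False}
  {x: False, i: False, e: False, n: False}
  {x: True, n: True, i: True, e: False}
  {x: True, n: True, i: False, e: False}
  {n: True, i: True, x: False, e: False}
  {n: True, x: False, i: False, e: False}
  {x: True, e: True, i: True, n: False}
  {x: True, e: True, i: False, n: False}
  {e: True, i: True, x: False, n: False}


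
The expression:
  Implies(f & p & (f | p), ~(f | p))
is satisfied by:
  {p: False, f: False}
  {f: True, p: False}
  {p: True, f: False}
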